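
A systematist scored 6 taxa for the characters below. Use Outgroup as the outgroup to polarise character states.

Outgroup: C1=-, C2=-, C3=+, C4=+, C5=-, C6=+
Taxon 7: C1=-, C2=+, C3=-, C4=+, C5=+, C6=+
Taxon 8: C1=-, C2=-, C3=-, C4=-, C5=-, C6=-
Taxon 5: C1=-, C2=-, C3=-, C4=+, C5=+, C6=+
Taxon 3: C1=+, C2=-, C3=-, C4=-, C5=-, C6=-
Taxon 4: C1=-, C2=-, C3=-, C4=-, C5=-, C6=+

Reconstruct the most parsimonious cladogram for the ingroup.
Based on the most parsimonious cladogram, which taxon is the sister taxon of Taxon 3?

Character polarity is set by the outgroup: the derived state is whichever differs from the outgroup's state, so for C3, C4, C6 the derived state is '-', and for the remaining characters it is '+'.
C1: derived state '+' in Taxon 3 only — an autapomorphy, so it tells us nothing about relationships among taxa.
C2: derived state '+' in Taxon 7 only — an autapomorphy, so it tells us nothing about relationships among taxa.
C3 (derived state '-') is shared by all ingroup taxa — unites the whole ingroup.
Only Taxon 3, Taxon 4, and Taxon 8 show the derived state '-' for C4, supporting them as a clade.
C5 (derived state '+') is shared by Taxon 5 and Taxon 7 — a synapomorphy uniting that clade.
Only Taxon 3 and Taxon 8 show the derived state '-' for C6, supporting them as a clade.
Most parsimonious ingroup topology: ((Taxon 7,Taxon 5),((Taxon 8,Taxon 3),Taxon 4)).
Taxon 3 and Taxon 8 form a cherry on this tree, so they are sister taxa.

Taxon 8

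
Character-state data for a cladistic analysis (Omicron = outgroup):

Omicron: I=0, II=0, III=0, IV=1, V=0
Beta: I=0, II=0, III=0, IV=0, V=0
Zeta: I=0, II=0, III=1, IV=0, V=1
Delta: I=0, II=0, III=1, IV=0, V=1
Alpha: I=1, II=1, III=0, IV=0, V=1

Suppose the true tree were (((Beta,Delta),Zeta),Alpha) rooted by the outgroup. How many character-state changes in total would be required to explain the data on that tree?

7

Map each character onto (((Beta,Delta),Zeta),Alpha) (rooted by Omicron) and count the minimum state changes it requires (Fitch parsimony):
I: 1; II: 1; III: 2; IV: 1; V: 2.
Total tree length = 7.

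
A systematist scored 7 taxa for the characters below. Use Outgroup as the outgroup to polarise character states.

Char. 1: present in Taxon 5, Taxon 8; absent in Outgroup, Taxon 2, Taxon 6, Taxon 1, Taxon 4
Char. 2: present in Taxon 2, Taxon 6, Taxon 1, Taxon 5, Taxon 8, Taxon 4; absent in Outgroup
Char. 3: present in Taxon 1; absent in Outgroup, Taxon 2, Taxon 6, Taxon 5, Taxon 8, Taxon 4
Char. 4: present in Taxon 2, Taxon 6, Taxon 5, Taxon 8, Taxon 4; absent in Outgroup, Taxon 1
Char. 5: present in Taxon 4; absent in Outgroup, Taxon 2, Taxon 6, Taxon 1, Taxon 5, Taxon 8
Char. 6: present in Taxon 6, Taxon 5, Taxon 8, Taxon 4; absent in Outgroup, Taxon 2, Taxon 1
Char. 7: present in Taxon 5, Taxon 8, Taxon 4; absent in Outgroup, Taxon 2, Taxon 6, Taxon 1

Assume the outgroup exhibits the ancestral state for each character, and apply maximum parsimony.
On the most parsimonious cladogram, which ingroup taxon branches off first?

The outgroup has state 'absent' for every character, so 'present' is the derived state throughout.
Char. 1: derived state 'present' in Taxon 5 and Taxon 8 only — synapomorphy for {Taxon 5, Taxon 8}.
All ingroup taxa share the derived state 'present' for Char. 2; it defines the ingroup but does not resolve relationships within it.
Char. 3: derived state 'present' in Taxon 1 only — an autapomorphy, so it tells us nothing about relationships among taxa.
Only Taxon 2, Taxon 4, Taxon 5, Taxon 6, and Taxon 8 show the derived state 'present' for Char. 4, supporting them as a clade.
Char. 5 (derived state 'present') is unique to Taxon 4 (autapomorphy; uninformative for grouping).
Char. 6: derived state 'present' in Taxon 4, Taxon 5, Taxon 6, and Taxon 8 only — synapomorphy for {Taxon 4, Taxon 5, Taxon 6, Taxon 8}.
Char. 7 (derived state 'present') is shared by Taxon 4, Taxon 5, and Taxon 8 — a synapomorphy uniting that clade.
Most parsimonious ingroup topology: ((Taxon 2,(Taxon 6,((Taxon 5,Taxon 8),Taxon 4))),Taxon 1).
Taxon 1 is sister to the clade containing all other ingroup taxa, so it is the earliest-diverging (most basal) ingroup lineage.

Taxon 1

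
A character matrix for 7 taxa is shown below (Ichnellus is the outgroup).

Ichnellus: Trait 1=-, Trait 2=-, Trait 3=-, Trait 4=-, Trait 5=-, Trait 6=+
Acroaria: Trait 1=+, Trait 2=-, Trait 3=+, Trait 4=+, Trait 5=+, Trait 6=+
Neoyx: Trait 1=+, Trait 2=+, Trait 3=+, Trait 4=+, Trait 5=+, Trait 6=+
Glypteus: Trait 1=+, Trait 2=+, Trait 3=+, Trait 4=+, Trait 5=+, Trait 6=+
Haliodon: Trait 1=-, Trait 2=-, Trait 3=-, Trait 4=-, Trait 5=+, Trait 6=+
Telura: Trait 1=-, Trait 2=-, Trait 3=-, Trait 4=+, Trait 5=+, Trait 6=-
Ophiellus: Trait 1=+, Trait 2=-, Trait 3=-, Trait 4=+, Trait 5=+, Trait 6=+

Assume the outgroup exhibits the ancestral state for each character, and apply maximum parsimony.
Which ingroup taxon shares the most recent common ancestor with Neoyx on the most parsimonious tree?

Glypteus

Character polarity is set by the outgroup: the derived state is whichever differs from the outgroup's state, so for Trait 6 the derived state is '-', and for the remaining characters it is '+'.
Trait 1: derived state '+' in Acroaria, Glypteus, Neoyx, and Ophiellus only — synapomorphy for {Acroaria, Glypteus, Neoyx, Ophiellus}.
Trait 2 (derived state '+') is shared by Glypteus and Neoyx — a synapomorphy uniting that clade.
Trait 3: derived state '+' in Acroaria, Glypteus, and Neoyx only — synapomorphy for {Acroaria, Glypteus, Neoyx}.
Only Acroaria, Glypteus, Neoyx, Ophiellus, and Telura show the derived state '+' for Trait 4, supporting them as a clade.
Trait 5 (derived state '+') is shared by all ingroup taxa — unites the whole ingroup.
Trait 6: derived state '-' in Telura only — an autapomorphy, so it tells us nothing about relationships among taxa.
Most parsimonious ingroup topology: ((((Acroaria,(Neoyx,Glypteus)),Ophiellus),Telura),Haliodon).
Neoyx and Glypteus form a cherry on this tree, so they are sister taxa.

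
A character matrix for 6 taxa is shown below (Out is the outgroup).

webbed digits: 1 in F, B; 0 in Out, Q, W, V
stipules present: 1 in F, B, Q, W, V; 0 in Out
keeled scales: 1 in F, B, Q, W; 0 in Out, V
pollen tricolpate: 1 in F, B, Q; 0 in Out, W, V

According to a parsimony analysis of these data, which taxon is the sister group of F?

B

The outgroup has state '0' for every character, so '1' is the derived state throughout.
webbed digits: derived state '1' in B and F only — synapomorphy for {B, F}.
All ingroup taxa share the derived state '1' for stipules present; it defines the ingroup but does not resolve relationships within it.
Only B, F, Q, and W show the derived state '1' for keeled scales, supporting them as a clade.
pollen tricolpate (derived state '1') is shared by B, F, and Q — a synapomorphy uniting that clade.
Most parsimonious ingroup topology: ((((F,B),Q),W),V).
F and B form a cherry on this tree, so they are sister taxa.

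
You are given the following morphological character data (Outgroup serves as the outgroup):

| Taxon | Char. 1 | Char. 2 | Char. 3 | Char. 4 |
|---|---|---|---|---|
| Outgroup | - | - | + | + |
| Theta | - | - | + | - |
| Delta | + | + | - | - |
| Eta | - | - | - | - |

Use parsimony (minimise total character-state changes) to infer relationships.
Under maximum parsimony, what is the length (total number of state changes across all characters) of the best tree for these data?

Character polarity is set by the outgroup: the derived state is whichever differs from the outgroup's state, so for Char. 3, Char. 4 the derived state is '-', and for the remaining characters it is '+'.
Char. 1 (derived state '+') is unique to Delta (autapomorphy; uninformative for grouping).
Char. 2: derived state '+' in Delta only — an autapomorphy, so it tells us nothing about relationships among taxa.
Char. 3 (derived state '-') is shared by Delta and Eta — a synapomorphy uniting that clade.
All ingroup taxa share the derived state '-' for Char. 4; it defines the ingroup but does not resolve relationships within it.
Most parsimonious ingroup topology: (Theta,(Delta,Eta)).
Changes per character on this tree: Char. 1: 1; Char. 2: 1; Char. 3: 1; Char. 4: 1.
Total = 4.

4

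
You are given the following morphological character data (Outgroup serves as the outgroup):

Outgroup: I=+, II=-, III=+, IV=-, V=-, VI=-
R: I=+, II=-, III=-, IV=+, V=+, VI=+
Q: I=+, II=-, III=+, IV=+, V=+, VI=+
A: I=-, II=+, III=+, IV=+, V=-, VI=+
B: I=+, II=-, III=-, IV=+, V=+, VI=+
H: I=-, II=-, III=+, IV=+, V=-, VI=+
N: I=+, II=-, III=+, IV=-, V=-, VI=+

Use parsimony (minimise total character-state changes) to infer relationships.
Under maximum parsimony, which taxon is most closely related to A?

Character polarity is set by the outgroup: the derived state is whichever differs from the outgroup's state, so for I, III the derived state is '-', and for the remaining characters it is '+'.
I: derived state '-' in A and H only — synapomorphy for {A, H}.
II: derived state '+' in A only — an autapomorphy, so it tells us nothing about relationships among taxa.
Only B and R show the derived state '-' for III, supporting them as a clade.
IV (derived state '+') is shared by A, B, H, Q, and R — a synapomorphy uniting that clade.
Only B, Q, and R show the derived state '+' for V, supporting them as a clade.
All ingroup taxa share the derived state '+' for VI; it defines the ingroup but does not resolve relationships within it.
Most parsimonious ingroup topology: ((((R,B),Q),(A,H)),N).
A and H form a cherry on this tree, so they are sister taxa.

H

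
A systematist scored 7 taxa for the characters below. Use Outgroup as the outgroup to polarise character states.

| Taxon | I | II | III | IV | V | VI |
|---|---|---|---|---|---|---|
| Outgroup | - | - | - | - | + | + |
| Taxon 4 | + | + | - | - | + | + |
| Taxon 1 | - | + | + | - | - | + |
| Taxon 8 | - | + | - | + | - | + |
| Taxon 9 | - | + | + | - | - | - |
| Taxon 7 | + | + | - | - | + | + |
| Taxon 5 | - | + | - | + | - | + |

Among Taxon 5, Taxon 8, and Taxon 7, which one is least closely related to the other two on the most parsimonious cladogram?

Taxon 7

Character polarity is set by the outgroup: the derived state is whichever differs from the outgroup's state, so for V, VI the derived state is '-', and for the remaining characters it is '+'.
I (derived state '+') is shared by Taxon 4 and Taxon 7 — a synapomorphy uniting that clade.
All ingroup taxa share the derived state '+' for II; it defines the ingroup but does not resolve relationships within it.
III: derived state '+' in Taxon 1 and Taxon 9 only — synapomorphy for {Taxon 1, Taxon 9}.
IV (derived state '+') is shared by Taxon 5 and Taxon 8 — a synapomorphy uniting that clade.
V: derived state '-' in Taxon 1, Taxon 5, Taxon 8, and Taxon 9 only — synapomorphy for {Taxon 1, Taxon 5, Taxon 8, Taxon 9}.
VI: derived state '-' in Taxon 9 only — an autapomorphy, so it tells us nothing about relationships among taxa.
Most parsimonious ingroup topology: ((Taxon 4,Taxon 7),((Taxon 1,Taxon 9),(Taxon 8,Taxon 5))).
Taxon 5 and Taxon 8 share a more recent common ancestor with each other than either does with Taxon 7, so Taxon 7 is the least closely related of the three.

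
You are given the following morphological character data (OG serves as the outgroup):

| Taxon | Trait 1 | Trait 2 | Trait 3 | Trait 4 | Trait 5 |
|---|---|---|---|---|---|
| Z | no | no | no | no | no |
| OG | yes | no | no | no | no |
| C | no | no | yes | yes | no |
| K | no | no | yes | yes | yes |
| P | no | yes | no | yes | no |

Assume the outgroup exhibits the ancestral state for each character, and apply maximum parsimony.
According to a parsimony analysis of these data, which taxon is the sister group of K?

C

Character polarity is set by the outgroup: the derived state is whichever differs from the outgroup's state, so for Trait 1 the derived state is 'no', and for the remaining characters it is 'yes'.
Trait 1 (derived state 'no') is shared by all ingroup taxa — unites the whole ingroup.
Trait 2: derived state 'yes' in P only — an autapomorphy, so it tells us nothing about relationships among taxa.
Only C and K show the derived state 'yes' for Trait 3, supporting them as a clade.
Trait 4: derived state 'yes' in C, K, and P only — synapomorphy for {C, K, P}.
Trait 5: derived state 'yes' in K only — an autapomorphy, so it tells us nothing about relationships among taxa.
Most parsimonious ingroup topology: (Z,(P,(K,C))).
K and C form a cherry on this tree, so they are sister taxa.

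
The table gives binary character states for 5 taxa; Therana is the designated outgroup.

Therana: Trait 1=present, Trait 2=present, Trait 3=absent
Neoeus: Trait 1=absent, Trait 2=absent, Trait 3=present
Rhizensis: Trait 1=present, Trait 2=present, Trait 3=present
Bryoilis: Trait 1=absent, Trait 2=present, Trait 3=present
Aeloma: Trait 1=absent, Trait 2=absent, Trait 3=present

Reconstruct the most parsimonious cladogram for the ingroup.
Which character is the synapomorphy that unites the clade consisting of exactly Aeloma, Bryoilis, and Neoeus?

Trait 1

Character polarity is set by the outgroup: the derived state is whichever differs from the outgroup's state, so for Trait 1, Trait 2 the derived state is 'absent', and for the remaining characters it is 'present'.
Trait 1 (derived state 'absent') is shared by Aeloma, Bryoilis, and Neoeus — a synapomorphy uniting that clade.
Trait 2 (derived state 'absent') is shared by Aeloma and Neoeus — a synapomorphy uniting that clade.
All ingroup taxa share the derived state 'present' for Trait 3; it defines the ingroup but does not resolve relationships within it.
Most parsimonious ingroup topology: (((Neoeus,Aeloma),Bryoilis),Rhizensis).
The clade {Aeloma, Bryoilis, Neoeus} is supported by Trait 1: its derived state 'absent' occurs in exactly those taxa and in no other taxon (including the outgroup).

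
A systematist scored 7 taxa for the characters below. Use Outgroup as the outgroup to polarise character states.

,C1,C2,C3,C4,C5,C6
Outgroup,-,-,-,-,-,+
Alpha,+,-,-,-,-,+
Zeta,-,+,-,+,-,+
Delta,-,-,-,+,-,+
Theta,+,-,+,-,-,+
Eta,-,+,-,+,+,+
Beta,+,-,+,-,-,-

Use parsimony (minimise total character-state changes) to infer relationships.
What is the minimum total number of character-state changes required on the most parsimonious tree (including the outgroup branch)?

Character polarity is set by the outgroup: the derived state is whichever differs from the outgroup's state, so for C6 the derived state is '-', and for the remaining characters it is '+'.
C1 (derived state '+') is shared by Alpha, Beta, and Theta — a synapomorphy uniting that clade.
C2: derived state '+' in Eta and Zeta only — synapomorphy for {Eta, Zeta}.
C3: derived state '+' in Beta and Theta only — synapomorphy for {Beta, Theta}.
Only Delta, Eta, and Zeta show the derived state '+' for C4, supporting them as a clade.
C5: derived state '+' in Eta only — an autapomorphy, so it tells us nothing about relationships among taxa.
C6: derived state '-' in Beta only — an autapomorphy, so it tells us nothing about relationships among taxa.
Most parsimonious ingroup topology: ((Alpha,(Theta,Beta)),((Zeta,Eta),Delta)).
Changes per character on this tree: C1: 1; C2: 1; C3: 1; C4: 1; C5: 1; C6: 1.
Total = 6.

6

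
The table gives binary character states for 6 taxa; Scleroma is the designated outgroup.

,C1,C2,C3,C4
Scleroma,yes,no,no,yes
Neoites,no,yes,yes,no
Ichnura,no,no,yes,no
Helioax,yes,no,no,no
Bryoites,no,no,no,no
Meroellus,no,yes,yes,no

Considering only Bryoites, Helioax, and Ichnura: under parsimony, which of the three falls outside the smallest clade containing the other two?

Character polarity is set by the outgroup: the derived state is whichever differs from the outgroup's state, so for C1, C4 the derived state is 'no', and for the remaining characters it is 'yes'.
Only Bryoites, Ichnura, Meroellus, and Neoites show the derived state 'no' for C1, supporting them as a clade.
Only Meroellus and Neoites show the derived state 'yes' for C2, supporting them as a clade.
C3: derived state 'yes' in Ichnura, Meroellus, and Neoites only — synapomorphy for {Ichnura, Meroellus, Neoites}.
All ingroup taxa share the derived state 'no' for C4; it defines the ingroup but does not resolve relationships within it.
Most parsimonious ingroup topology: ((((Neoites,Meroellus),Ichnura),Bryoites),Helioax).
Ichnura and Bryoites share a more recent common ancestor with each other than either does with Helioax, so Helioax is the least closely related of the three.

Helioax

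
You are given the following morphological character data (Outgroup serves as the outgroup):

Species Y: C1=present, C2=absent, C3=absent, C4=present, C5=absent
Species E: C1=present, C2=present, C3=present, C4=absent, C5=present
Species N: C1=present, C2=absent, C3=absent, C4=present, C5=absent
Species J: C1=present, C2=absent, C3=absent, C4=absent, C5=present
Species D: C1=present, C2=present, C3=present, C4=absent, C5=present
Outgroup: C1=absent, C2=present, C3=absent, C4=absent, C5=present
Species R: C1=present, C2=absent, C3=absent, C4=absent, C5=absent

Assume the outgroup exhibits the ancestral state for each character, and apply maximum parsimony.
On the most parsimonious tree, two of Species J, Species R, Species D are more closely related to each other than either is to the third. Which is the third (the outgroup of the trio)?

Species D

Character polarity is set by the outgroup: the derived state is whichever differs from the outgroup's state, so for C2, C5 the derived state is 'absent', and for the remaining characters it is 'present'.
C1 (derived state 'present') is shared by all ingroup taxa — unites the whole ingroup.
Only Species J, Species N, Species R, and Species Y show the derived state 'absent' for C2, supporting them as a clade.
C3: derived state 'present' in Species D and Species E only — synapomorphy for {Species D, Species E}.
C4: derived state 'present' in Species N and Species Y only — synapomorphy for {Species N, Species Y}.
Only Species N, Species R, and Species Y show the derived state 'absent' for C5, supporting them as a clade.
Most parsimonious ingroup topology: ((Species D,Species E),((Species R,(Species N,Species Y)),Species J)).
Species R and Species J share a more recent common ancestor with each other than either does with Species D, so Species D is the least closely related of the three.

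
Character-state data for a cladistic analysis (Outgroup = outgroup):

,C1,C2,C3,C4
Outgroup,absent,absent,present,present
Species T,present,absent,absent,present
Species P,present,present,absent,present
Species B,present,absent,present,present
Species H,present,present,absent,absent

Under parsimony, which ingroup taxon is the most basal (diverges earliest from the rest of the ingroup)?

Character polarity is set by the outgroup: the derived state is whichever differs from the outgroup's state, so for C3, C4 the derived state is 'absent', and for the remaining characters it is 'present'.
C1 (derived state 'present') is shared by all ingroup taxa — unites the whole ingroup.
C2: derived state 'present' in Species H and Species P only — synapomorphy for {Species H, Species P}.
C3 (derived state 'absent') is shared by Species H, Species P, and Species T — a synapomorphy uniting that clade.
C4 (derived state 'absent') is unique to Species H (autapomorphy; uninformative for grouping).
Most parsimonious ingroup topology: ((Species T,(Species P,Species H)),Species B).
Species B is sister to the clade containing all other ingroup taxa, so it is the earliest-diverging (most basal) ingroup lineage.

Species B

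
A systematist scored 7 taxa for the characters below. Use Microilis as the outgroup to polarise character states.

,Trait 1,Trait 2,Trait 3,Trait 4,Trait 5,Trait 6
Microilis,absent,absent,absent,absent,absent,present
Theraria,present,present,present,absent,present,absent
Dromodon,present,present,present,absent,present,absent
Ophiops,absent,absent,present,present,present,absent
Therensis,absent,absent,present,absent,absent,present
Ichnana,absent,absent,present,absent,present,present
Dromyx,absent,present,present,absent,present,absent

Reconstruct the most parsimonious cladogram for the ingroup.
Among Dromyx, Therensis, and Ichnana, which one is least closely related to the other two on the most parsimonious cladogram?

Character polarity is set by the outgroup: the derived state is whichever differs from the outgroup's state, so for Trait 6 the derived state is 'absent', and for the remaining characters it is 'present'.
Trait 1: derived state 'present' in Dromodon and Theraria only — synapomorphy for {Dromodon, Theraria}.
Trait 2 (derived state 'present') is shared by Dromodon, Dromyx, and Theraria — a synapomorphy uniting that clade.
Trait 3 (derived state 'present') is shared by all ingroup taxa — unites the whole ingroup.
Trait 4 (derived state 'present') is unique to Ophiops (autapomorphy; uninformative for grouping).
Only Dromodon, Dromyx, Ichnana, Ophiops, and Theraria show the derived state 'present' for Trait 5, supporting them as a clade.
Trait 6 (derived state 'absent') is shared by Dromodon, Dromyx, Ophiops, and Theraria — a synapomorphy uniting that clade.
Most parsimonious ingroup topology: (((((Theraria,Dromodon),Dromyx),Ophiops),Ichnana),Therensis).
Ichnana and Dromyx share a more recent common ancestor with each other than either does with Therensis, so Therensis is the least closely related of the three.

Therensis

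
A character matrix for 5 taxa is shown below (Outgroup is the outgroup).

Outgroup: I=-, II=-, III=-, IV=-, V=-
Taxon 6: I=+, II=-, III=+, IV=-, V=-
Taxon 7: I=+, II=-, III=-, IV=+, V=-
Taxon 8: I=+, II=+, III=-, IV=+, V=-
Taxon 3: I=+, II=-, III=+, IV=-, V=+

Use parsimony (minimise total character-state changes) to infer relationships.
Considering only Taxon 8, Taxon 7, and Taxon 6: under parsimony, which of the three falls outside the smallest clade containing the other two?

The outgroup has state '-' for every character, so '+' is the derived state throughout.
All ingroup taxa share the derived state '+' for I; it defines the ingroup but does not resolve relationships within it.
II: derived state '+' in Taxon 8 only — an autapomorphy, so it tells us nothing about relationships among taxa.
Only Taxon 3 and Taxon 6 show the derived state '+' for III, supporting them as a clade.
Only Taxon 7 and Taxon 8 show the derived state '+' for IV, supporting them as a clade.
V: derived state '+' in Taxon 3 only — an autapomorphy, so it tells us nothing about relationships among taxa.
Most parsimonious ingroup topology: ((Taxon 6,Taxon 3),(Taxon 7,Taxon 8)).
Taxon 8 and Taxon 7 share a more recent common ancestor with each other than either does with Taxon 6, so Taxon 6 is the least closely related of the three.

Taxon 6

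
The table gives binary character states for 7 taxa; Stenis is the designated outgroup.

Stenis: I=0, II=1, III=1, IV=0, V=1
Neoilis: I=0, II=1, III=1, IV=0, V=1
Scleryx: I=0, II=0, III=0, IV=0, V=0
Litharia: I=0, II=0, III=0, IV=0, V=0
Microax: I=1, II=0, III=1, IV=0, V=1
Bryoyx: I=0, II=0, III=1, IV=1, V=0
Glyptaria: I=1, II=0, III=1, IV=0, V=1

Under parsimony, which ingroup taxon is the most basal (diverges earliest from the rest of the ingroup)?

Neoilis

Character polarity is set by the outgroup: the derived state is whichever differs from the outgroup's state, so for II, III, V the derived state is '0', and for the remaining characters it is '1'.
Only Glyptaria and Microax show the derived state '1' for I, supporting them as a clade.
II (derived state '0') is shared by Bryoyx, Glyptaria, Litharia, Microax, and Scleryx — a synapomorphy uniting that clade.
III: derived state '0' in Litharia and Scleryx only — synapomorphy for {Litharia, Scleryx}.
IV: derived state '1' in Bryoyx only — an autapomorphy, so it tells us nothing about relationships among taxa.
Only Bryoyx, Litharia, and Scleryx show the derived state '0' for V, supporting them as a clade.
Most parsimonious ingroup topology: (Neoilis,(((Scleryx,Litharia),Bryoyx),(Microax,Glyptaria))).
Neoilis is sister to the clade containing all other ingroup taxa, so it is the earliest-diverging (most basal) ingroup lineage.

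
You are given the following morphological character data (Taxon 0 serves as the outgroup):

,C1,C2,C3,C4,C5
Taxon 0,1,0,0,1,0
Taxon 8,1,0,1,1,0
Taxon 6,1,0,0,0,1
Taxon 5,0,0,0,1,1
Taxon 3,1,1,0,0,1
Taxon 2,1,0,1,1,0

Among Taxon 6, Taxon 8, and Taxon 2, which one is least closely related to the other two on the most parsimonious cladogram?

Taxon 6

Character polarity is set by the outgroup: the derived state is whichever differs from the outgroup's state, so for C1, C4 the derived state is '0', and for the remaining characters it is '1'.
C1 (derived state '0') is unique to Taxon 5 (autapomorphy; uninformative for grouping).
C2: derived state '1' in Taxon 3 only — an autapomorphy, so it tells us nothing about relationships among taxa.
C3 (derived state '1') is shared by Taxon 2 and Taxon 8 — a synapomorphy uniting that clade.
Only Taxon 3 and Taxon 6 show the derived state '0' for C4, supporting them as a clade.
Only Taxon 3, Taxon 5, and Taxon 6 show the derived state '1' for C5, supporting them as a clade.
Most parsimonious ingroup topology: ((Taxon 8,Taxon 2),((Taxon 6,Taxon 3),Taxon 5)).
Taxon 8 and Taxon 2 share a more recent common ancestor with each other than either does with Taxon 6, so Taxon 6 is the least closely related of the three.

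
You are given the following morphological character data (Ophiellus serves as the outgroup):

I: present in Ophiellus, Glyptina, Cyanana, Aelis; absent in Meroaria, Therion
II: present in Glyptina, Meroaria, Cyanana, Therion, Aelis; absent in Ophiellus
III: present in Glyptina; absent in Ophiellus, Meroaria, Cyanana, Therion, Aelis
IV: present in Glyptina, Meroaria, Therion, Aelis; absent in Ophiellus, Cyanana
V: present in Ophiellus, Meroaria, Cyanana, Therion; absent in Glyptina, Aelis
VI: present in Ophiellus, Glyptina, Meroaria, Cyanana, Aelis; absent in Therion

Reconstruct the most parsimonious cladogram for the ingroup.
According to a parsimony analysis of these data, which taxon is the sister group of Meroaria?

Therion

Character polarity is set by the outgroup: the derived state is whichever differs from the outgroup's state, so for I, V, VI the derived state is 'absent', and for the remaining characters it is 'present'.
I: derived state 'absent' in Meroaria and Therion only — synapomorphy for {Meroaria, Therion}.
II (derived state 'present') is shared by all ingroup taxa — unites the whole ingroup.
III: derived state 'present' in Glyptina only — an autapomorphy, so it tells us nothing about relationships among taxa.
Only Aelis, Glyptina, Meroaria, and Therion show the derived state 'present' for IV, supporting them as a clade.
V (derived state 'absent') is shared by Aelis and Glyptina — a synapomorphy uniting that clade.
VI (derived state 'absent') is unique to Therion (autapomorphy; uninformative for grouping).
Most parsimonious ingroup topology: (((Glyptina,Aelis),(Meroaria,Therion)),Cyanana).
Meroaria and Therion form a cherry on this tree, so they are sister taxa.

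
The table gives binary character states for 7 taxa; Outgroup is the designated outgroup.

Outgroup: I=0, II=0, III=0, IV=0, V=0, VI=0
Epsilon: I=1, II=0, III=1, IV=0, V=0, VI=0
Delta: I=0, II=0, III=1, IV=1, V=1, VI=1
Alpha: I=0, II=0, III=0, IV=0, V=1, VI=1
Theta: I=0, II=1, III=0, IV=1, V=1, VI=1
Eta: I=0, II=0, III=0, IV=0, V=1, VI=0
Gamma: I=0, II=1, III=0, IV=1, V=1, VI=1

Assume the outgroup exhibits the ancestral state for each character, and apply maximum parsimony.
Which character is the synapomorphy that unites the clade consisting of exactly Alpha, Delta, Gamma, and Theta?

The outgroup has state '0' for every character, so '1' is the derived state throughout.
I: derived state '1' in Epsilon only — an autapomorphy, so it tells us nothing about relationships among taxa.
Only Gamma and Theta show the derived state '1' for II, supporting them as a clade.
III groups Delta and Epsilon, which is incompatible with the clades supported by the remaining characters; treating it as convergent (homoplasy) costs fewer steps than any alternative tree.
Only Delta, Gamma, and Theta show the derived state '1' for IV, supporting them as a clade.
V: derived state '1' in Alpha, Delta, Eta, Gamma, and Theta only — synapomorphy for {Alpha, Delta, Eta, Gamma, Theta}.
Only Alpha, Delta, Gamma, and Theta show the derived state '1' for VI, supporting them as a clade.
Most parsimonious ingroup topology: (Epsilon,(((Delta,(Theta,Gamma)),Alpha),Eta)).
The clade {Alpha, Delta, Gamma, Theta} is supported by VI: its derived state '1' occurs in exactly those taxa and in no other taxon (including the outgroup).

VI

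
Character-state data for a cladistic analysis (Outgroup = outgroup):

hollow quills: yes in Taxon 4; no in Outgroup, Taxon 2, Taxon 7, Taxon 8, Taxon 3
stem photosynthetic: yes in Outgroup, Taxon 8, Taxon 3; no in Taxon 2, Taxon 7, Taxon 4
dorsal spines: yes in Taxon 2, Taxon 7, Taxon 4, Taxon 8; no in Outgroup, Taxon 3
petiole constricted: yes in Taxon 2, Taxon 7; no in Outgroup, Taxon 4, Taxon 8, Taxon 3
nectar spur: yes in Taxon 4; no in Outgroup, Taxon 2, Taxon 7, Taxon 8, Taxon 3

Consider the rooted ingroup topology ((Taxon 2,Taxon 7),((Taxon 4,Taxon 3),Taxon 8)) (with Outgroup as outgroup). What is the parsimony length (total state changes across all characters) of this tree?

Map each character onto ((Taxon 2,Taxon 7),((Taxon 4,Taxon 3),Taxon 8)) (rooted by Outgroup) and count the minimum state changes it requires (Fitch parsimony):
hollow quills: 1; stem photosynthetic: 2; dorsal spines: 2; petiole constricted: 1; nectar spur: 1.
Total tree length = 7.

7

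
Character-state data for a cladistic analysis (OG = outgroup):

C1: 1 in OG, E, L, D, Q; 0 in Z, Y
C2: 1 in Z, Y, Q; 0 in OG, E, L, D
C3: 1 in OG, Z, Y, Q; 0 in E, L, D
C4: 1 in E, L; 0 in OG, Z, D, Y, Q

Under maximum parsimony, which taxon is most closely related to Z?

Character polarity is set by the outgroup: the derived state is whichever differs from the outgroup's state, so for C1, C3 the derived state is '0', and for the remaining characters it is '1'.
C1 (derived state '0') is shared by Y and Z — a synapomorphy uniting that clade.
C2: derived state '1' in Q, Y, and Z only — synapomorphy for {Q, Y, Z}.
C3: derived state '0' in D, E, and L only — synapomorphy for {D, E, L}.
Only E and L show the derived state '1' for C4, supporting them as a clade.
Most parsimonious ingroup topology: (((Z,Y),Q),((E,L),D)).
Z and Y form a cherry on this tree, so they are sister taxa.

Y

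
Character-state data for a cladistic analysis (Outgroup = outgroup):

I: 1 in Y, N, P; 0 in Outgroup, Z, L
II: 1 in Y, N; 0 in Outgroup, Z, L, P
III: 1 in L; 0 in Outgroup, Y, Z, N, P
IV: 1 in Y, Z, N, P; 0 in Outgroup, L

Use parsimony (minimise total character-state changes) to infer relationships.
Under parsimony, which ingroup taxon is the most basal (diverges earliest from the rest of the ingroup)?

The outgroup has state '0' for every character, so '1' is the derived state throughout.
I (derived state '1') is shared by N, P, and Y — a synapomorphy uniting that clade.
Only N and Y show the derived state '1' for II, supporting them as a clade.
III (derived state '1') is unique to L (autapomorphy; uninformative for grouping).
IV: derived state '1' in N, P, Y, and Z only — synapomorphy for {N, P, Y, Z}.
Most parsimonious ingroup topology: ((((Y,N),P),Z),L).
L is sister to the clade containing all other ingroup taxa, so it is the earliest-diverging (most basal) ingroup lineage.

L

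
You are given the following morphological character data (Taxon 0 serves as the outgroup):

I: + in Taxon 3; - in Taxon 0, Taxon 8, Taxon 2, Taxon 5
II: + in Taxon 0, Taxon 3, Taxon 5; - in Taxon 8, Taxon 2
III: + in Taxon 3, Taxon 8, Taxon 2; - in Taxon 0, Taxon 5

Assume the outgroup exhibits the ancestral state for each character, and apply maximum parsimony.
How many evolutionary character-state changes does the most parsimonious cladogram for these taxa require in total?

Character polarity is set by the outgroup: the derived state is whichever differs from the outgroup's state, so for II the derived state is '-', and for the remaining characters it is '+'.
I: derived state '+' in Taxon 3 only — an autapomorphy, so it tells us nothing about relationships among taxa.
II: derived state '-' in Taxon 2 and Taxon 8 only — synapomorphy for {Taxon 2, Taxon 8}.
Only Taxon 2, Taxon 3, and Taxon 8 show the derived state '+' for III, supporting them as a clade.
Most parsimonious ingroup topology: ((Taxon 3,(Taxon 8,Taxon 2)),Taxon 5).
Changes per character on this tree: I: 1; II: 1; III: 1.
Total = 3.

3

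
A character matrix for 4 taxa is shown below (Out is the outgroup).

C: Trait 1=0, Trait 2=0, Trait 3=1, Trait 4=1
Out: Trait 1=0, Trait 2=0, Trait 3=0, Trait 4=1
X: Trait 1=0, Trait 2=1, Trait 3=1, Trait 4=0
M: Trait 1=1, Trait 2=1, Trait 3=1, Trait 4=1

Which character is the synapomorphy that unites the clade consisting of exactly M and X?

Trait 2

Character polarity is set by the outgroup: the derived state is whichever differs from the outgroup's state, so for Trait 4 the derived state is '0', and for the remaining characters it is '1'.
Trait 1 (derived state '1') is unique to M (autapomorphy; uninformative for grouping).
Trait 2 (derived state '1') is shared by M and X — a synapomorphy uniting that clade.
Trait 3 (derived state '1') is shared by all ingroup taxa — unites the whole ingroup.
Trait 4 (derived state '0') is unique to X (autapomorphy; uninformative for grouping).
Most parsimonious ingroup topology: (C,(X,M)).
The clade {M, X} is supported by Trait 2: its derived state '1' occurs in exactly those taxa and in no other taxon (including the outgroup).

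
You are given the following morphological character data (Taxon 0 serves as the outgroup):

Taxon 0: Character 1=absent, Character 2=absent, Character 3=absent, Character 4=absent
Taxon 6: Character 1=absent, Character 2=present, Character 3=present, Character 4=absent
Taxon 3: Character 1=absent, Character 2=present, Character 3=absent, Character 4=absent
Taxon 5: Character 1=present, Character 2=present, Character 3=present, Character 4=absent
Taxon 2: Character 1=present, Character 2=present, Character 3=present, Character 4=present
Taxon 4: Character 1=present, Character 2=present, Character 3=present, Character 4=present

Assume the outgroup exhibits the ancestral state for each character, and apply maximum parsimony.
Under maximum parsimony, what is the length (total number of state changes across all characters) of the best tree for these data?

The outgroup has state 'absent' for every character, so 'present' is the derived state throughout.
Only Taxon 2, Taxon 4, and Taxon 5 show the derived state 'present' for Character 1, supporting them as a clade.
Character 2 (derived state 'present') is shared by all ingroup taxa — unites the whole ingroup.
Only Taxon 2, Taxon 4, Taxon 5, and Taxon 6 show the derived state 'present' for Character 3, supporting them as a clade.
Only Taxon 2 and Taxon 4 show the derived state 'present' for Character 4, supporting them as a clade.
Most parsimonious ingroup topology: ((Taxon 6,(Taxon 5,(Taxon 2,Taxon 4))),Taxon 3).
Changes per character on this tree: Character 1: 1; Character 2: 1; Character 3: 1; Character 4: 1.
Total = 4.

4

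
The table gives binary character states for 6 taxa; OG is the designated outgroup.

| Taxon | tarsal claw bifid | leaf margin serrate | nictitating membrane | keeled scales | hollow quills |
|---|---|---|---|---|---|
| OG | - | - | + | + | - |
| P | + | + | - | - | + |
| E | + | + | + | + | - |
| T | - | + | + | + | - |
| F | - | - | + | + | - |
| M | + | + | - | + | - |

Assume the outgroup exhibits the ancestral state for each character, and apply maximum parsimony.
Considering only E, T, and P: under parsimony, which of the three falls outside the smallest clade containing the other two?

Character polarity is set by the outgroup: the derived state is whichever differs from the outgroup's state, so for nictitating membrane, keeled scales the derived state is '-', and for the remaining characters it is '+'.
Only E, M, and P show the derived state '+' for tarsal claw bifid, supporting them as a clade.
Only E, M, P, and T show the derived state '+' for leaf margin serrate, supporting them as a clade.
nictitating membrane (derived state '-') is shared by M and P — a synapomorphy uniting that clade.
keeled scales (derived state '-') is unique to P (autapomorphy; uninformative for grouping).
hollow quills: derived state '+' in P only — an autapomorphy, so it tells us nothing about relationships among taxa.
Most parsimonious ingroup topology: ((((P,M),E),T),F).
P and E share a more recent common ancestor with each other than either does with T, so T is the least closely related of the three.

T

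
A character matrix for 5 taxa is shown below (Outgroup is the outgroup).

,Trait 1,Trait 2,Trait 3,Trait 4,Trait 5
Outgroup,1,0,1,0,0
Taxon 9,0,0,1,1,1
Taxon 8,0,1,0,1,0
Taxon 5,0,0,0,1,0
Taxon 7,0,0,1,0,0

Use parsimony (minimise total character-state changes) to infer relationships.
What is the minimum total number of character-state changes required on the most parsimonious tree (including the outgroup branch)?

Character polarity is set by the outgroup: the derived state is whichever differs from the outgroup's state, so for Trait 1, Trait 3 the derived state is '0', and for the remaining characters it is '1'.
Trait 1 (derived state '0') is shared by all ingroup taxa — unites the whole ingroup.
Trait 2: derived state '1' in Taxon 8 only — an autapomorphy, so it tells us nothing about relationships among taxa.
Trait 3: derived state '0' in Taxon 5 and Taxon 8 only — synapomorphy for {Taxon 5, Taxon 8}.
Trait 4: derived state '1' in Taxon 5, Taxon 8, and Taxon 9 only — synapomorphy for {Taxon 5, Taxon 8, Taxon 9}.
Trait 5: derived state '1' in Taxon 9 only — an autapomorphy, so it tells us nothing about relationships among taxa.
Most parsimonious ingroup topology: ((Taxon 9,(Taxon 8,Taxon 5)),Taxon 7).
Changes per character on this tree: Trait 1: 1; Trait 2: 1; Trait 3: 1; Trait 4: 1; Trait 5: 1.
Total = 5.

5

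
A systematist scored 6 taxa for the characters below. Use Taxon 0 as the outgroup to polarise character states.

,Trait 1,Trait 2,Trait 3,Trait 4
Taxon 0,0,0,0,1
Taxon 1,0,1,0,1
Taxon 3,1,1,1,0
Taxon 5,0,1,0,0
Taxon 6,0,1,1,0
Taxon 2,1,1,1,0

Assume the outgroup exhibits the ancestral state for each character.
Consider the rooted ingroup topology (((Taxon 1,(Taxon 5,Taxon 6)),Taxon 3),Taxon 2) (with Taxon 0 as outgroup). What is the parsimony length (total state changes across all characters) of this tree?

8

Map each character onto (((Taxon 1,(Taxon 5,Taxon 6)),Taxon 3),Taxon 2) (rooted by Taxon 0) and count the minimum state changes it requires (Fitch parsimony):
Trait 1: 2; Trait 2: 1; Trait 3: 3; Trait 4: 2.
Total tree length = 8.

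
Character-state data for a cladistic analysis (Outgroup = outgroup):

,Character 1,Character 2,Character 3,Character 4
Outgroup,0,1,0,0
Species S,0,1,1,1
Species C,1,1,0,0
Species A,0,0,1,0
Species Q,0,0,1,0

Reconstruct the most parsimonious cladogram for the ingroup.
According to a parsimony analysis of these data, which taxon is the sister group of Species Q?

Species A

Character polarity is set by the outgroup: the derived state is whichever differs from the outgroup's state, so for Character 2 the derived state is '0', and for the remaining characters it is '1'.
Character 1: derived state '1' in Species C only — an autapomorphy, so it tells us nothing about relationships among taxa.
Character 2: derived state '0' in Species A and Species Q only — synapomorphy for {Species A, Species Q}.
Character 3 (derived state '1') is shared by Species A, Species Q, and Species S — a synapomorphy uniting that clade.
Character 4: derived state '1' in Species S only — an autapomorphy, so it tells us nothing about relationships among taxa.
Most parsimonious ingroup topology: ((Species S,(Species A,Species Q)),Species C).
Species Q and Species A form a cherry on this tree, so they are sister taxa.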